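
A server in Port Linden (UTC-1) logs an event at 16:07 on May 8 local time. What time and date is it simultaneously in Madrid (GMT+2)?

In UTC: 16:07 + 1:00 = 17:07 on May 8.
Madrid is UTC+2:00: 17:07 + 2:00 = 19:07 on May 8.

19:07 on May 8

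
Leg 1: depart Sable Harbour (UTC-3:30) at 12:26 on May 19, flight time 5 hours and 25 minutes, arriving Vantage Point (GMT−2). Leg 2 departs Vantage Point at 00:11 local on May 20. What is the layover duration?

Convert departure to UTC: 12:26 + 3:30 = 15:56 UTC on May 19.
Add 5 hours and 25 minutes flight time → 21:21 UTC.
Vantage Point is UTC−2:00, so local arrival = 21:21 − 2:00 = 19:21 on May 19.
Layover = 00:11 − 19:21 (+1 day) = 4 hours 50 minutes.

4 hours 50 minutes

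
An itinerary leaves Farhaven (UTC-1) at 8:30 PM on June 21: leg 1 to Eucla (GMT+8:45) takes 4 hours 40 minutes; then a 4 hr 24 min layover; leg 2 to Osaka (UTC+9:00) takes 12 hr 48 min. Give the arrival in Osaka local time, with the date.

Convert departure to UTC: 8:30 PM + 1:00 = 9:30 PM UTC on Jun 21.
Add 4 hours 40 minutes leg 1 → 2:10 AM UTC (Jun 22).
Add 4 hours 24 minutes layover in Eucla → 6:34 AM UTC.
Add 12 hours 48 minutes leg 2 → 7:22 PM UTC.
Osaka is UTC+9:00, so local arrival = 7:22 PM + 9:00 = 4:22 AM on Jun 23.

4:22 AM on June 23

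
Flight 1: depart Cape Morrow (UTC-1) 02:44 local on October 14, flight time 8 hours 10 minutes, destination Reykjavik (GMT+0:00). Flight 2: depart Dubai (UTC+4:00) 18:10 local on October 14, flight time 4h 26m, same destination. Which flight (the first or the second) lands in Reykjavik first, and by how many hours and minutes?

Flight 1 in UTC: 02:44 + 1:00 = 03:44 on Oct 14.
+8 hours and 10 minutes → arrive 11:54 UTC on Oct 14.
Flight 2 in UTC: 18:10 − 4:00 = 14:10 on Oct 14.
+4 hours and 26 minutes → arrive 18:36 UTC on Oct 14.
Flight 1 lands earlier by 6 hours 42 minutes.

the first, by 6 hours 42 minutes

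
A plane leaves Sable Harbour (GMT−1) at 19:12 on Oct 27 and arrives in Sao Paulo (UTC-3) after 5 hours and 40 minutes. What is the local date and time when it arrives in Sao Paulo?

Convert departure to UTC: 19:12 + 1:00 = 20:12 UTC on Oct 27.
Add 5 hours 40 minutes travel time → 01:52 UTC (Oct 28).
Sao Paulo is UTC−3:00, so local arrival = 01:52 − 3:00 = 22:52 on Oct 27.

22:52 on October 27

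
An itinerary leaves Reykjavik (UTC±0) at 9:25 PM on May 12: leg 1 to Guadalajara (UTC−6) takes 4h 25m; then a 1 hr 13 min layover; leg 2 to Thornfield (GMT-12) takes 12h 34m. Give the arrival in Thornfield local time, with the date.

3:37 AM on May 13

Reykjavik is at UTC+0, so departure is already 9:25 PM UTC on May 12.
Add 4 hours 25 minutes leg 1 → 1:50 AM UTC (May 13).
Add 1 hour and 13 minutes layover in Guadalajara → 3:03 AM UTC.
Add 12 hours 34 minutes leg 2 → 3:37 PM UTC.
Thornfield is UTC−12:00, so local arrival = 3:37 PM − 12:00 = 3:37 AM on May 13.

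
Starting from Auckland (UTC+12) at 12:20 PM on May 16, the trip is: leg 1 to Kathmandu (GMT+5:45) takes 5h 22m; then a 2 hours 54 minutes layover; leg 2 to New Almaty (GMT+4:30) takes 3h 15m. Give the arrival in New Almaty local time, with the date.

Convert departure to UTC: 12:20 PM − 12:00 = 12:20 AM UTC on May 16.
Add 5 hours and 22 minutes leg 1 → 5:42 AM UTC.
Add 2 hours 54 minutes layover in Kathmandu → 8:36 AM UTC.
Add 3 hours 15 minutes leg 2 → 11:51 AM UTC.
New Almaty is UTC+4:30, so local arrival = 11:51 AM + 4:30 = 4:21 PM on May 16.

4:21 PM on May 16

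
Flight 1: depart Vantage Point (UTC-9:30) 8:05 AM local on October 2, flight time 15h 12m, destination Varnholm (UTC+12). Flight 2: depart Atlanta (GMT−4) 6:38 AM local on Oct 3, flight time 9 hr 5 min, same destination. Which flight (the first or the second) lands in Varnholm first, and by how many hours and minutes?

Flight 1 in UTC: 8:05 AM + 9:30 = 5:35 PM on Oct 2.
+15 hours 12 minutes → arrive 8:47 AM UTC on Oct 3.
Flight 2 in UTC: 6:38 AM + 4:00 = 10:38 AM on Oct 3.
+9 hours and 5 minutes → arrive 7:43 PM UTC on Oct 3.
Flight 1 lands earlier by 10 hours 56 minutes.

the first, by 10 hours 56 minutes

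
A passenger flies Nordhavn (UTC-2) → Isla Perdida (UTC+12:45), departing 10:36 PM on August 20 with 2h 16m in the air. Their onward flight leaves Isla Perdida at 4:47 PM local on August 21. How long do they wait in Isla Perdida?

Convert departure to UTC: 10:36 PM + 2:00 = 12:36 AM UTC on Aug 21.
Add 2 hours and 16 minutes flight time → 2:52 AM UTC.
Isla Perdida is UTC+12:45, so local arrival = 2:52 AM + 12:45 = 3:37 PM on Aug 21.
Layover = 4:47 PM − 3:37 PM = 1 hour 10 minutes.

1 hour 10 minutes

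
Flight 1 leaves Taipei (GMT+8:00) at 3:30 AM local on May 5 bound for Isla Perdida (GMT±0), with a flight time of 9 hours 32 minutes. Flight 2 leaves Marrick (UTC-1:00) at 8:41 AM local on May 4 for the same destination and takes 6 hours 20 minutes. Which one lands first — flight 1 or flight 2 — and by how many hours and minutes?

Flight 1 in UTC: 3:30 AM − 8:00 = 7:30 PM on May 4.
+9 hours and 32 minutes → arrive 5:02 AM UTC on May 5.
Flight 2 in UTC: 8:41 AM + 1:00 = 9:41 AM on May 4.
+6 hours and 20 minutes → arrive 4:01 PM UTC on May 4.
Flight 2 lands earlier by 13 hours 1 minute.

the second, by 13 hours 1 minute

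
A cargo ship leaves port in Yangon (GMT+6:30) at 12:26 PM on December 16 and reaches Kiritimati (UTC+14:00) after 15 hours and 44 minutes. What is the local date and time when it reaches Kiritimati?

11:40 AM on December 17

Kiritimati is 7:30 ahead of Yangon.
After 15 hours 44 minutes it is 4:10 AM (Dec 17) in Yangon.
Shift by the zone difference: 4:10 AM + 7:30 = 11:40 AM on Dec 17 in Kiritimati.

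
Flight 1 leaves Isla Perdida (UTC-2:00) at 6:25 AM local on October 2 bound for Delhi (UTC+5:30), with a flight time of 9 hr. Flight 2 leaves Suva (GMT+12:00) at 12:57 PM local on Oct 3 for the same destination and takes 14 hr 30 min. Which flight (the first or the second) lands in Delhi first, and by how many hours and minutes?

Flight 1 in UTC: 6:25 AM + 2:00 = 8:25 AM on Oct 2.
+9 hours → arrive 5:25 PM UTC on Oct 2.
Flight 2 in UTC: 12:57 PM − 12:00 = 12:57 AM on Oct 3.
+14 hours and 30 minutes → arrive 3:27 PM UTC on Oct 3.
Flight 1 lands earlier by 22 hours 2 minutes.

the first, by 22 hours 2 minutes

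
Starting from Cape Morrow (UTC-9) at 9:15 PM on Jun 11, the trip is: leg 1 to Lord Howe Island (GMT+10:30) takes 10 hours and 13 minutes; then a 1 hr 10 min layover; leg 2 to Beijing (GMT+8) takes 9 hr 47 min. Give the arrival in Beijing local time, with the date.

11:25 AM on June 13

Convert departure to UTC: 9:15 PM + 9:00 = 6:15 AM UTC on Jun 12.
Add 10 hours and 13 minutes leg 1 → 4:28 PM UTC.
Add 1 hour 10 minutes layover in Lord Howe Island → 5:38 PM UTC.
Add 9 hours 47 minutes leg 2 → 3:25 AM UTC (Jun 13).
Beijing is UTC+8:00, so local arrival = 3:25 AM + 8:00 = 11:25 AM on Jun 13.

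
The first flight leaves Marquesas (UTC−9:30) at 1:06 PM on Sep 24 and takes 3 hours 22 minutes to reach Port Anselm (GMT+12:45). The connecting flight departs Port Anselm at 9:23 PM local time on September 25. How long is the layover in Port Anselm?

Convert departure to UTC: 1:06 PM + 9:30 = 10:36 PM UTC on Sep 24.
Add 3 hours 22 minutes flight time → 1:58 AM UTC (Sep 25).
Port Anselm is UTC+12:45, so local arrival = 1:58 AM + 12:45 = 2:43 PM on Sep 25.
Layover = 9:23 PM − 2:43 PM = 6 hours 40 minutes.

6 hours 40 minutes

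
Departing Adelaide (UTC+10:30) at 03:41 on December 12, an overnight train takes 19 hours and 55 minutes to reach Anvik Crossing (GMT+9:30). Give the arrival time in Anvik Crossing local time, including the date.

Convert departure to UTC: 03:41 − 10:30 = 17:11 UTC on Dec 11.
Add 19 hours 55 minutes travel time → 13:06 UTC (Dec 12).
Anvik Crossing is UTC+9:30, so local arrival = 13:06 + 9:30 = 22:36 on Dec 12.

22:36 on December 12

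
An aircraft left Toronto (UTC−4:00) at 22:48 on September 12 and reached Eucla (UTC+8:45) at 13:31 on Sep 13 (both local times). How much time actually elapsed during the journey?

Departure in UTC: 22:48 + 4:00 = 02:48 on Sep 13.
Arrival in UTC: 13:31 − 8:45 = 04:46 on Sep 13.
Elapsed = 04:46 − 02:48 = 1 hour 58 minutes.

1 hour 58 minutes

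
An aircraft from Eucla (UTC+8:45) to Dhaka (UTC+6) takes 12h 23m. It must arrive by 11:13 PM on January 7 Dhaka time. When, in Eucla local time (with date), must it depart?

1:35 PM on January 7

Target arrival in UTC: 11:13 PM − 6:00 = 5:13 PM on Jan 7.
Subtract 12 hours and 23 minutes → departure 4:50 AM UTC on Jan 7.
Eucla is UTC+8:45: 4:50 AM + 8:45 = 1:35 PM on Jan 7.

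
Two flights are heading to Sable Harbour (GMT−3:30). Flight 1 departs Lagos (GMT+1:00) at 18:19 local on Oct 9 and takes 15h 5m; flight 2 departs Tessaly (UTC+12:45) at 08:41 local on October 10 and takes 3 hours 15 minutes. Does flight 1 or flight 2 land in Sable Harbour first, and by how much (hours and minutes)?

the second, by 9 hours 13 minutes

Flight 1 in UTC: 18:19 − 1:00 = 17:19 on Oct 9.
+15 hours and 5 minutes → arrive 08:24 UTC on Oct 10.
Flight 2 in UTC: 08:41 − 12:45 = 19:56 on Oct 9.
+3 hours 15 minutes → arrive 23:11 UTC on Oct 9.
Flight 2 lands earlier by 9 hours 13 minutes.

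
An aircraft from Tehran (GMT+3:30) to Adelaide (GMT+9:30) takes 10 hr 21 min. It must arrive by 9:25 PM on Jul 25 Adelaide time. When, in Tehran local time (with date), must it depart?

5:04 AM on Jul 25

Target arrival in UTC: 9:25 PM − 9:30 = 11:55 AM on Jul 25.
Subtract 10 hours and 21 minutes → departure 1:34 AM UTC on Jul 25.
Tehran is UTC+3:30: 1:34 AM + 3:30 = 5:04 AM on Jul 25.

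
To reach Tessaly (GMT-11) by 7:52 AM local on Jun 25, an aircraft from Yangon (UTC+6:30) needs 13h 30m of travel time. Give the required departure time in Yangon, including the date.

Target arrival in UTC: 7:52 AM + 11:00 = 6:52 PM on Jun 25.
Subtract 13 hours and 30 minutes → departure 5:22 AM UTC on Jun 25.
Yangon is UTC+6:30: 5:22 AM + 6:30 = 11:52 AM on Jun 25.

11:52 AM on June 25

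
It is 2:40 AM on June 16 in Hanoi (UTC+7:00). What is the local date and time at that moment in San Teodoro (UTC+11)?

In UTC: 2:40 AM − 7:00 = 7:40 PM on Jun 15.
San Teodoro is UTC+11:00: 7:40 PM + 11:00 = 6:40 AM on Jun 16.

6:40 AM on June 16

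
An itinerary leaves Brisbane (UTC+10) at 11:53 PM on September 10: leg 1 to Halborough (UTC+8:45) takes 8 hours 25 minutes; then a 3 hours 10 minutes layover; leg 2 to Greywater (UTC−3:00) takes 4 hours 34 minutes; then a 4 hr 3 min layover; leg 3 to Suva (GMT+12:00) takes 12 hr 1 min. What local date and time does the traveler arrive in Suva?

10:06 AM on September 12

Convert departure to UTC: 11:53 PM − 10:00 = 1:53 PM UTC on Sep 10.
Add 8 hours 25 minutes leg 1 → 10:18 PM UTC.
Add 3 hours 10 minutes layover in Halborough → 1:28 AM UTC (Sep 11).
Add 4 hours 34 minutes leg 2 → 6:02 AM UTC.
Add 4 hours and 3 minutes layover in Greywater → 10:05 AM UTC.
Add 12 hours 1 minute leg 3 → 10:06 PM UTC.
Suva is UTC+12:00, so local arrival = 10:06 PM + 12:00 = 10:06 AM on Sep 12.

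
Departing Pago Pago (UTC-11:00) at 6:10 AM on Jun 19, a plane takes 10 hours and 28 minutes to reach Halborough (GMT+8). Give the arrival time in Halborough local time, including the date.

Convert departure to UTC: 6:10 AM + 11:00 = 5:10 PM UTC on Jun 19.
Add 10 hours 28 minutes travel time → 3:38 AM UTC (Jun 20).
Halborough is UTC+8:00, so local arrival = 3:38 AM + 8:00 = 11:38 AM on Jun 20.

11:38 AM on June 20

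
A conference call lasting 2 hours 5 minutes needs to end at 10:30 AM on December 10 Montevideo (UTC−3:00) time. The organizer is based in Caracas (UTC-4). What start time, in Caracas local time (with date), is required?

Target end time in UTC: 10:30 AM + 3:00 = 1:30 PM on Dec 10.
Subtract 2 hours 5 minutes → start 11:25 AM UTC on Dec 10.
Caracas is UTC−4:00: 11:25 AM − 4:00 = 7:25 AM on Dec 10.

7:25 AM on December 10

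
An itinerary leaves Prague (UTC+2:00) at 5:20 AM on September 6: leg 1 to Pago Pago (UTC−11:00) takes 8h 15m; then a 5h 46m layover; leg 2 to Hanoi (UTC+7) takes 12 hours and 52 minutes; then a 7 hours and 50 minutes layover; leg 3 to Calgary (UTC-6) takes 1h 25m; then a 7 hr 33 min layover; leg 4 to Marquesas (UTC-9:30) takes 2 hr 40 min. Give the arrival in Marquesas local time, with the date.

Convert departure to UTC: 5:20 AM − 2:00 = 3:20 AM UTC on Sep 6.
Add 8 hours and 15 minutes leg 1 → 11:35 AM UTC.
Add 5 hours and 46 minutes layover in Pago Pago → 5:21 PM UTC.
Add 12 hours and 52 minutes leg 2 → 6:13 AM UTC (Sep 7).
Add 7 hours and 50 minutes layover in Hanoi → 2:03 PM UTC.
Add 1 hour and 25 minutes leg 3 → 3:28 PM UTC.
Add 7 hours 33 minutes layover in Calgary → 11:01 PM UTC.
Add 2 hours and 40 minutes leg 4 → 1:41 AM UTC (Sep 8).
Marquesas is UTC−9:30, so local arrival = 1:41 AM − 9:30 = 4:11 PM on Sep 7.

4:11 PM on September 7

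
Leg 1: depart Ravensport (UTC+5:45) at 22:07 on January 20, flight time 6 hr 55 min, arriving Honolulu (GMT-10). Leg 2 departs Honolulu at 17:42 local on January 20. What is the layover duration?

4 hours 25 minutes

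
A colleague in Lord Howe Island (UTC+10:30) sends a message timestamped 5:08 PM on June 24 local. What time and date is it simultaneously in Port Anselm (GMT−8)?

In UTC: 5:08 PM − 10:30 = 6:38 AM on Jun 24.
Port Anselm is UTC−8:00: 6:38 AM − 8:00 = 10:38 PM on Jun 23.

10:38 PM on June 23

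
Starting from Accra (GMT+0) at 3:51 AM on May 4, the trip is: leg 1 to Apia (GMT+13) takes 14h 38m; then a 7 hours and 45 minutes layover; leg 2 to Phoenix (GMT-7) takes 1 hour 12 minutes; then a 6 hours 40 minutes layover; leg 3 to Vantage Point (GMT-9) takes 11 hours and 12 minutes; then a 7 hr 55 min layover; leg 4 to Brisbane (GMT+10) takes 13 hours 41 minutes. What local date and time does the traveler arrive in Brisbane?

4:54 AM on May 7

Accra is at UTC+0, so departure is already 3:51 AM UTC on May 4.
Add 14 hours and 38 minutes leg 1 → 6:29 PM UTC.
Add 7 hours and 45 minutes layover in Apia → 2:14 AM UTC (May 5).
Add 1 hour and 12 minutes leg 2 → 3:26 AM UTC.
Add 6 hours 40 minutes layover in Phoenix → 10:06 AM UTC.
Add 11 hours and 12 minutes leg 3 → 9:18 PM UTC.
Add 7 hours and 55 minutes layover in Vantage Point → 5:13 AM UTC (May 6).
Add 13 hours and 41 minutes leg 4 → 6:54 PM UTC.
Brisbane is UTC+10:00, so local arrival = 6:54 PM + 10:00 = 4:54 AM on May 7.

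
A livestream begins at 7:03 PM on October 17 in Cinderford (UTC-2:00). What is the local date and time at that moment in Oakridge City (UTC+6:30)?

3:33 AM on October 18

In UTC: 7:03 PM + 2:00 = 9:03 PM on Oct 17.
Oakridge City is UTC+6:30: 9:03 PM + 6:30 = 3:33 AM on Oct 18.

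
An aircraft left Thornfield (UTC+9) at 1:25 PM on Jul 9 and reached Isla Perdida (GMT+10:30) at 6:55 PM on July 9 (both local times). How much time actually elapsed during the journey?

Isla Perdida is 1:30 ahead of Thornfield.
Clock-face elapsed time (ignoring zones) is 5 hours 30 minutes.
Actual elapsed = 5 hours 30 minutes − 1:30 = 4 hours.

4 hours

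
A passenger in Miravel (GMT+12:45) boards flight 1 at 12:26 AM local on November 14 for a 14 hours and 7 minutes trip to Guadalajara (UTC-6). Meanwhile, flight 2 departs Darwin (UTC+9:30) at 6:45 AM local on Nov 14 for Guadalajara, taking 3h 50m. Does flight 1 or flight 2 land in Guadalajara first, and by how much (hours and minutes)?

Flight 1 in UTC: 12:26 AM − 12:45 = 11:41 AM on Nov 13.
+14 hours and 7 minutes → arrive 1:48 AM UTC on Nov 14.
Flight 2 in UTC: 6:45 AM − 9:30 = 9:15 PM on Nov 13.
+3 hours 50 minutes → arrive 1:05 AM UTC on Nov 14.
Flight 2 lands earlier by 43 minutes.

the second, by 43 minutes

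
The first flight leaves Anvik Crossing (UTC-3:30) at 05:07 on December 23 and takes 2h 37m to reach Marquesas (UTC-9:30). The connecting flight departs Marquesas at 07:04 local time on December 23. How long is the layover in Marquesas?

5 hours 20 minutes

Convert departure to UTC: 05:07 + 3:30 = 08:37 UTC on Dec 23.
Add 2 hours and 37 minutes flight time → 11:14 UTC.
Marquesas is UTC−9:30, so local arrival = 11:14 − 9:30 = 01:44 on Dec 23.
Layover = 07:04 − 01:44 = 5 hours 20 minutes.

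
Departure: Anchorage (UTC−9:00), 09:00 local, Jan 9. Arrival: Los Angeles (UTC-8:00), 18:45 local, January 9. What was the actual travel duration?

8 hours 45 minutes

Departure in UTC: 09:00 + 9:00 = 18:00 on Jan 9.
Arrival in UTC: 18:45 + 8:00 = 02:45 on Jan 10.
Elapsed = 02:45 − 18:00 (+1 day) = 8 hours 45 minutes.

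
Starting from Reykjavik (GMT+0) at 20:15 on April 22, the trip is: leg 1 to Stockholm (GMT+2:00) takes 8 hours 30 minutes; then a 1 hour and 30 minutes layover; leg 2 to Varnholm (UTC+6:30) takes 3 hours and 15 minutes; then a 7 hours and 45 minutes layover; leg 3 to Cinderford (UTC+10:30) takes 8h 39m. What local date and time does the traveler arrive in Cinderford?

Reykjavik is at UTC+0, so departure is already 20:15 UTC on Apr 22.
Add 8 hours and 30 minutes leg 1 → 04:45 UTC (Apr 23).
Add 1 hour and 30 minutes layover in Stockholm → 06:15 UTC.
Add 3 hours 15 minutes leg 2 → 09:30 UTC.
Add 7 hours and 45 minutes layover in Varnholm → 17:15 UTC.
Add 8 hours and 39 minutes leg 3 → 01:54 UTC (Apr 24).
Cinderford is UTC+10:30, so local arrival = 01:54 + 10:30 = 12:24 on Apr 24.

12:24 on April 24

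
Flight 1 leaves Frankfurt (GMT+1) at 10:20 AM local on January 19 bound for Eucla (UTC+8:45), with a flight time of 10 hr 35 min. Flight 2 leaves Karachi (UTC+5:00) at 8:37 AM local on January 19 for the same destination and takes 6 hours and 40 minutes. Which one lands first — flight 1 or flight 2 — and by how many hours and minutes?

Flight 1 in UTC: 10:20 AM − 1:00 = 9:20 AM on Jan 19.
+10 hours 35 minutes → arrive 7:55 PM UTC on Jan 19.
Flight 2 in UTC: 8:37 AM − 5:00 = 3:37 AM on Jan 19.
+6 hours 40 minutes → arrive 10:17 AM UTC on Jan 19.
Flight 2 lands earlier by 9 hours 38 minutes.

the second, by 9 hours 38 minutes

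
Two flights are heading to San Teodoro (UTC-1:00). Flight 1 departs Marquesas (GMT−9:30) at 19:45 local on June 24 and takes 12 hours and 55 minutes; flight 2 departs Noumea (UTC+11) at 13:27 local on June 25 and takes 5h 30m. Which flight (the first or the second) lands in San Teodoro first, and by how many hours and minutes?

the second, by 10 hours 13 minutes

Flight 1 in UTC: 19:45 + 9:30 = 05:15 on Jun 25.
+12 hours and 55 minutes → arrive 18:10 UTC on Jun 25.
Flight 2 in UTC: 13:27 − 11:00 = 02:27 on Jun 25.
+5 hours 30 minutes → arrive 07:57 UTC on Jun 25.
Flight 2 lands earlier by 10 hours 13 minutes.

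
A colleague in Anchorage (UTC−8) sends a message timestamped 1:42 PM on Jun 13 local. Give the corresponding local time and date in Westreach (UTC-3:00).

6:42 PM on June 13

In UTC: 1:42 PM + 8:00 = 9:42 PM on Jun 13.
Westreach is UTC−3:00: 9:42 PM − 3:00 = 6:42 PM on Jun 13.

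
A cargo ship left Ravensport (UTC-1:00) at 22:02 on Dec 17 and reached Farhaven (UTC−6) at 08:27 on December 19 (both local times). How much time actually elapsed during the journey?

39 hours 25 minutes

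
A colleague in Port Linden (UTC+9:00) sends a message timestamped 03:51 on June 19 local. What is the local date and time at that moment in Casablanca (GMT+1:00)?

Casablanca is 8:00 behind Port Linden.
Shift by the zone difference: 03:51 − 8:00 = 19:51 on Jun 18 in Casablanca.

19:51 on June 18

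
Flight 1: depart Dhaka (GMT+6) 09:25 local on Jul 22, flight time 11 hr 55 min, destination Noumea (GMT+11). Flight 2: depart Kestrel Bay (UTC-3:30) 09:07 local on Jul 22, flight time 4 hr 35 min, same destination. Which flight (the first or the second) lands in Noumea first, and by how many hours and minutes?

the first, by 1 hour 52 minutes

Flight 1 in UTC: 09:25 − 6:00 = 03:25 on Jul 22.
+11 hours 55 minutes → arrive 15:20 UTC on Jul 22.
Flight 2 in UTC: 09:07 + 3:30 = 12:37 on Jul 22.
+4 hours and 35 minutes → arrive 17:12 UTC on Jul 22.
Flight 1 lands earlier by 1 hour 52 minutes.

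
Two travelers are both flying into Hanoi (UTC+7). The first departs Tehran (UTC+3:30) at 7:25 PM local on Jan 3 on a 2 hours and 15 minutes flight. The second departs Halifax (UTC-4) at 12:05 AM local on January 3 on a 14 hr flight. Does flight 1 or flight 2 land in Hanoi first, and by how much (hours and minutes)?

the second, by 5 minutes

Flight 1 in UTC: 7:25 PM − 3:30 = 3:55 PM on Jan 3.
+2 hours 15 minutes → arrive 6:10 PM UTC on Jan 3.
Flight 2 in UTC: 12:05 AM + 4:00 = 4:05 AM on Jan 3.
+14 hours → arrive 6:05 PM UTC on Jan 3.
Flight 2 lands earlier by 5 minutes.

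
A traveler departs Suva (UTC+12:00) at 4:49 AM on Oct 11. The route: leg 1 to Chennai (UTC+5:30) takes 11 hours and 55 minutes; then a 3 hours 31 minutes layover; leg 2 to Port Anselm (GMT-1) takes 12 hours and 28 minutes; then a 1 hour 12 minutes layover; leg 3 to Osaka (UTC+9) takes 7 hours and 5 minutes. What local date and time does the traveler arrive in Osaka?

2:00 PM on Oct 12

Convert departure to UTC: 4:49 AM − 12:00 = 4:49 PM UTC on Oct 10.
Add 11 hours 55 minutes leg 1 → 4:44 AM UTC (Oct 11).
Add 3 hours 31 minutes layover in Chennai → 8:15 AM UTC.
Add 12 hours 28 minutes leg 2 → 8:43 PM UTC.
Add 1 hour and 12 minutes layover in Port Anselm → 9:55 PM UTC.
Add 7 hours and 5 minutes leg 3 → 5:00 AM UTC (Oct 12).
Osaka is UTC+9:00, so local arrival = 5:00 AM + 9:00 = 2:00 PM on Oct 12.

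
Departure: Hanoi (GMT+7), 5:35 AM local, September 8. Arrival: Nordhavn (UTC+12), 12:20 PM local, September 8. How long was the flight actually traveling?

1 hour 45 minutes

Nordhavn is 5:00 ahead of Hanoi.
Clock-face elapsed time (ignoring zones) is 6 hours 45 minutes.
Actual elapsed = 6 hours 45 minutes − 5:00 = 1 hour 45 minutes.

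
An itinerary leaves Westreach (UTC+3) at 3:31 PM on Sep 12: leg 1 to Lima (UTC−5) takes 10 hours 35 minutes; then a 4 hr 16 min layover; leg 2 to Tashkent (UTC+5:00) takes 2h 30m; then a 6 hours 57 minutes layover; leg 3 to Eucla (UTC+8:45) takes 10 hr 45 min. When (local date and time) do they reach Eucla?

Convert departure to UTC: 3:31 PM − 3:00 = 12:31 PM UTC on Sep 12.
Add 10 hours and 35 minutes leg 1 → 11:06 PM UTC.
Add 4 hours 16 minutes layover in Lima → 3:22 AM UTC (Sep 13).
Add 2 hours and 30 minutes leg 2 → 5:52 AM UTC.
Add 6 hours 57 minutes layover in Tashkent → 12:49 PM UTC.
Add 10 hours and 45 minutes leg 3 → 11:34 PM UTC.
Eucla is UTC+8:45, so local arrival = 11:34 PM + 8:45 = 8:19 AM on Sep 14.

8:19 AM on September 14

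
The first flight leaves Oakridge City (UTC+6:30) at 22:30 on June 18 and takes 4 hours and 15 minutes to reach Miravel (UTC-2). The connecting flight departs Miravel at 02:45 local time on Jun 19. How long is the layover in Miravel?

8 hours 30 minutes

Convert departure to UTC: 22:30 − 6:30 = 16:00 UTC on Jun 18.
Add 4 hours 15 minutes flight time → 20:15 UTC.
Miravel is UTC−2:00, so local arrival = 20:15 − 2:00 = 18:15 on Jun 18.
Layover = 02:45 − 18:15 (+1 day) = 8 hours 30 minutes.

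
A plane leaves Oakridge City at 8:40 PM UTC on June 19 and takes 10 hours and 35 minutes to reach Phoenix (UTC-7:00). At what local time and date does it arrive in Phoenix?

Departure is given in UTC: 8:40 PM on Jun 19.
Add 10 hours and 35 minutes → 7:15 AM UTC (Jun 20).
Phoenix is UTC−7:00: 7:15 AM − 7:00 = 12:15 AM on Jun 20.

12:15 AM on Jun 20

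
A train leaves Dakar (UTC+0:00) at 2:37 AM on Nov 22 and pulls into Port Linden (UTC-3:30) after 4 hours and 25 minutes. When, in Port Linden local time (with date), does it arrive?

3:32 AM on November 22

Dakar is at UTC+0, so departure is already 2:37 AM UTC on Nov 22.
Add 4 hours and 25 minutes travel time → 7:02 AM UTC.
Port Linden is UTC−3:30, so local arrival = 7:02 AM − 3:30 = 3:32 AM on Nov 22.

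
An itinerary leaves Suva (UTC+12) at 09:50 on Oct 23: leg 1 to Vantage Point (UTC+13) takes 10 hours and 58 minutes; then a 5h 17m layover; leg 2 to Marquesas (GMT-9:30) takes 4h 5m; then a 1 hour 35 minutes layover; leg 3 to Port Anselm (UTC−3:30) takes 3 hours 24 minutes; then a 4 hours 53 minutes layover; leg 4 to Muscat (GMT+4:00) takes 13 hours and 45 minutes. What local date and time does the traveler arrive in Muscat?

21:47 on October 24

Convert departure to UTC: 09:50 − 12:00 = 21:50 UTC on Oct 22.
Add 10 hours and 58 minutes leg 1 → 08:48 UTC (Oct 23).
Add 5 hours 17 minutes layover in Vantage Point → 14:05 UTC.
Add 4 hours and 5 minutes leg 2 → 18:10 UTC.
Add 1 hour 35 minutes layover in Marquesas → 19:45 UTC.
Add 3 hours and 24 minutes leg 3 → 23:09 UTC.
Add 4 hours 53 minutes layover in Port Anselm → 04:02 UTC (Oct 24).
Add 13 hours and 45 minutes leg 4 → 17:47 UTC.
Muscat is UTC+4:00, so local arrival = 17:47 + 4:00 = 21:47 on Oct 24.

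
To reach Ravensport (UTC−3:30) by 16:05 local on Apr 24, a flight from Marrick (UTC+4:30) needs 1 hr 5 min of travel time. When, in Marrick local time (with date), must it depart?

23:00 on Apr 24

Target arrival in UTC: 16:05 + 3:30 = 19:35 on Apr 24.
Subtract 1 hour and 5 minutes → departure 18:30 UTC on Apr 24.
Marrick is UTC+4:30: 18:30 + 4:30 = 23:00 on Apr 24.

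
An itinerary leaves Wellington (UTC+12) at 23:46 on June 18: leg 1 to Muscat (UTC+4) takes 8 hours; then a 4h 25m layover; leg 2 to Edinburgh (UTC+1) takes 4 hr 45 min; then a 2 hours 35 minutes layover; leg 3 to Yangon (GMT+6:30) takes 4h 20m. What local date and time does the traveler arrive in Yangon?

Convert departure to UTC: 23:46 − 12:00 = 11:46 UTC on Jun 18.
Add 8 hours leg 1 → 19:46 UTC.
Add 4 hours and 25 minutes layover in Muscat → 00:11 UTC (Jun 19).
Add 4 hours and 45 minutes leg 2 → 04:56 UTC.
Add 2 hours and 35 minutes layover in Edinburgh → 07:31 UTC.
Add 4 hours 20 minutes leg 3 → 11:51 UTC.
Yangon is UTC+6:30, so local arrival = 11:51 + 6:30 = 18:21 on Jun 19.

18:21 on June 19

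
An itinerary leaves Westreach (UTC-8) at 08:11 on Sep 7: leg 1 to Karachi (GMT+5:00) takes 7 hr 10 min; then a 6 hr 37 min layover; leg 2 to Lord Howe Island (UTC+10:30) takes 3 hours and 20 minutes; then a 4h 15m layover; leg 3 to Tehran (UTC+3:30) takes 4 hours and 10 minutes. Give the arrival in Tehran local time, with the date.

21:13 on September 8

Convert departure to UTC: 08:11 + 8:00 = 16:11 UTC on Sep 7.
Add 7 hours 10 minutes leg 1 → 23:21 UTC.
Add 6 hours 37 minutes layover in Karachi → 05:58 UTC (Sep 8).
Add 3 hours 20 minutes leg 2 → 09:18 UTC.
Add 4 hours 15 minutes layover in Lord Howe Island → 13:33 UTC.
Add 4 hours 10 minutes leg 3 → 17:43 UTC.
Tehran is UTC+3:30, so local arrival = 17:43 + 3:30 = 21:13 on Sep 8.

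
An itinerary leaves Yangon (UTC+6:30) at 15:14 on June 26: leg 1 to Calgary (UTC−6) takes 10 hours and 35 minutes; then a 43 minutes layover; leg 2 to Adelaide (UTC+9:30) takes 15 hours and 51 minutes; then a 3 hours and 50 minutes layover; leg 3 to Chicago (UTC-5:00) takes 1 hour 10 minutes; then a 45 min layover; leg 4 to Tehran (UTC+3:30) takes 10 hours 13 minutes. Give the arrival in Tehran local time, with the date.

07:21 on June 28

Convert departure to UTC: 15:14 − 6:30 = 08:44 UTC on Jun 26.
Add 10 hours and 35 minutes leg 1 → 19:19 UTC.
Add 43 minutes layover in Calgary → 20:02 UTC.
Add 15 hours and 51 minutes leg 2 → 11:53 UTC (Jun 27).
Add 3 hours and 50 minutes layover in Adelaide → 15:43 UTC.
Add 1 hour 10 minutes leg 3 → 16:53 UTC.
Add 45 minutes layover in Chicago → 17:38 UTC.
Add 10 hours and 13 minutes leg 4 → 03:51 UTC (Jun 28).
Tehran is UTC+3:30, so local arrival = 03:51 + 3:30 = 07:21 on Jun 28.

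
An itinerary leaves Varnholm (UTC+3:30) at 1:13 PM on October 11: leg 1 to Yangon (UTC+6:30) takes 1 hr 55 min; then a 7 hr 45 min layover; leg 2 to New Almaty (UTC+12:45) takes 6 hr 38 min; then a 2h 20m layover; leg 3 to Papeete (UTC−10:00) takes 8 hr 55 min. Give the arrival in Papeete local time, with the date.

Convert departure to UTC: 1:13 PM − 3:30 = 9:43 AM UTC on Oct 11.
Add 1 hour and 55 minutes leg 1 → 11:38 AM UTC.
Add 7 hours 45 minutes layover in Yangon → 7:23 PM UTC.
Add 6 hours 38 minutes leg 2 → 2:01 AM UTC (Oct 12).
Add 2 hours 20 minutes layover in New Almaty → 4:21 AM UTC.
Add 8 hours 55 minutes leg 3 → 1:16 PM UTC.
Papeete is UTC−10:00, so local arrival = 1:16 PM − 10:00 = 3:16 AM on Oct 12.

3:16 AM on October 12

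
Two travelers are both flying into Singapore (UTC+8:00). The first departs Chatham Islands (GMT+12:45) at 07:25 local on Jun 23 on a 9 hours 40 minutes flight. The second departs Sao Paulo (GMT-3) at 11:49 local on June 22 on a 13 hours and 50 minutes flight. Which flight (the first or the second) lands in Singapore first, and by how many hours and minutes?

Flight 1 in UTC: 07:25 − 12:45 = 18:40 on Jun 22.
+9 hours 40 minutes → arrive 04:20 UTC on Jun 23.
Flight 2 in UTC: 11:49 + 3:00 = 14:49 on Jun 22.
+13 hours and 50 minutes → arrive 04:39 UTC on Jun 23.
Flight 1 lands earlier by 19 minutes.

the first, by 19 minutes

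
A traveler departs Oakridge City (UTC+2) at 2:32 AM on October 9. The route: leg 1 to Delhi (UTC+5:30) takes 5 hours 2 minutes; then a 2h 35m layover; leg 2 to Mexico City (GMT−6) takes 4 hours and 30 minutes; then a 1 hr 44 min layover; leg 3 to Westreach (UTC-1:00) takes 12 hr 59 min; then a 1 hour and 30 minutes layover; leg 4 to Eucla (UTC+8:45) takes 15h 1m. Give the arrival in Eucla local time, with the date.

Convert departure to UTC: 2:32 AM − 2:00 = 12:32 AM UTC on Oct 9.
Add 5 hours and 2 minutes leg 1 → 5:34 AM UTC.
Add 2 hours 35 minutes layover in Delhi → 8:09 AM UTC.
Add 4 hours 30 minutes leg 2 → 12:39 PM UTC.
Add 1 hour 44 minutes layover in Mexico City → 2:23 PM UTC.
Add 12 hours 59 minutes leg 3 → 3:22 AM UTC (Oct 10).
Add 1 hour 30 minutes layover in Westreach → 4:52 AM UTC.
Add 15 hours 1 minute leg 4 → 7:53 PM UTC.
Eucla is UTC+8:45, so local arrival = 7:53 PM + 8:45 = 4:38 AM on Oct 11.

4:38 AM on October 11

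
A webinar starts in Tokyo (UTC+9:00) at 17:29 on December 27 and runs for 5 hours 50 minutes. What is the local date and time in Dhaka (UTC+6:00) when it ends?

20:19 on December 27

Convert start to UTC: 17:29 − 9:00 = 08:29 UTC on Dec 27.
Add 5 hours 50 minutes duration → 14:19 UTC.
Dhaka is UTC+6:00, so local end time = 14:19 + 6:00 = 20:19 on Dec 27.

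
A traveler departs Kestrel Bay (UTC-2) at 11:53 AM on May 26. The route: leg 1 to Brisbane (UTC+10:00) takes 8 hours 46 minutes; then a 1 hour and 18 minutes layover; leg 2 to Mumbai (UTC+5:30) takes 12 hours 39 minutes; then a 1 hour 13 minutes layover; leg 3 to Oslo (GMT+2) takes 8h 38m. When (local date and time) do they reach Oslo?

12:27 AM on May 28

Convert departure to UTC: 11:53 AM + 2:00 = 1:53 PM UTC on May 26.
Add 8 hours and 46 minutes leg 1 → 10:39 PM UTC.
Add 1 hour and 18 minutes layover in Brisbane → 11:57 PM UTC.
Add 12 hours 39 minutes leg 2 → 12:36 PM UTC (May 27).
Add 1 hour 13 minutes layover in Mumbai → 1:49 PM UTC.
Add 8 hours 38 minutes leg 3 → 10:27 PM UTC.
Oslo is UTC+2:00, so local arrival = 10:27 PM + 2:00 = 12:27 AM on May 28.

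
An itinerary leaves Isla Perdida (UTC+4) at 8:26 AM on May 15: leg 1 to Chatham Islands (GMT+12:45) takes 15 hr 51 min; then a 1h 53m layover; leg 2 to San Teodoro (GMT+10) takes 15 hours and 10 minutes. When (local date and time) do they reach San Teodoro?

11:20 PM on May 16

Convert departure to UTC: 8:26 AM − 4:00 = 4:26 AM UTC on May 15.
Add 15 hours and 51 minutes leg 1 → 8:17 PM UTC.
Add 1 hour 53 minutes layover in Chatham Islands → 10:10 PM UTC.
Add 15 hours and 10 minutes leg 2 → 1:20 PM UTC (May 16).
San Teodoro is UTC+10:00, so local arrival = 1:20 PM + 10:00 = 11:20 PM on May 16.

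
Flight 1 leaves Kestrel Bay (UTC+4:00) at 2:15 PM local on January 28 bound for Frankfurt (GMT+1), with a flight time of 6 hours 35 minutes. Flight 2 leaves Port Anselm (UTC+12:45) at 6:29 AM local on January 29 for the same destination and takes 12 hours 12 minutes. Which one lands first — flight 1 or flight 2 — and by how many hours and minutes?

Flight 1 in UTC: 2:15 PM − 4:00 = 10:15 AM on Jan 28.
+6 hours and 35 minutes → arrive 4:50 PM UTC on Jan 28.
Flight 2 in UTC: 6:29 AM − 12:45 = 5:44 PM on Jan 28.
+12 hours and 12 minutes → arrive 5:56 AM UTC on Jan 29.
Flight 1 lands earlier by 13 hours 6 minutes.

the first, by 13 hours 6 minutes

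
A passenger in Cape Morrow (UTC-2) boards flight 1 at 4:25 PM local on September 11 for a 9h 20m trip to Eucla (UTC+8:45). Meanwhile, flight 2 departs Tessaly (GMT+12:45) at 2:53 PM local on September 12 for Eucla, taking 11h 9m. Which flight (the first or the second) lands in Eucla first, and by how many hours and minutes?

the first, by 9 hours 32 minutes

Flight 1 in UTC: 4:25 PM + 2:00 = 6:25 PM on Sep 11.
+9 hours and 20 minutes → arrive 3:45 AM UTC on Sep 12.
Flight 2 in UTC: 2:53 PM − 12:45 = 2:08 AM on Sep 12.
+11 hours and 9 minutes → arrive 1:17 PM UTC on Sep 12.
Flight 1 lands earlier by 9 hours 32 minutes.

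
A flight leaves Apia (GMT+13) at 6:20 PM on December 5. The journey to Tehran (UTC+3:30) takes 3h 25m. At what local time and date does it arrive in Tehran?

12:15 PM on December 5

Convert departure to UTC: 6:20 PM − 13:00 = 5:20 AM UTC on Dec 5.
Add 3 hours 25 minutes travel time → 8:45 AM UTC.
Tehran is UTC+3:30, so local arrival = 8:45 AM + 3:30 = 12:15 PM on Dec 5.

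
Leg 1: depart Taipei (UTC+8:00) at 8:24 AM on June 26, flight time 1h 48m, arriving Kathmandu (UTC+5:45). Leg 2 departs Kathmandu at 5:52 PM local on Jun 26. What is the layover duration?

Convert departure to UTC: 8:24 AM − 8:00 = 12:24 AM UTC on Jun 26.
Add 1 hour and 48 minutes flight time → 2:12 AM UTC.
Kathmandu is UTC+5:45, so local arrival = 2:12 AM + 5:45 = 7:57 AM on Jun 26.
Layover = 5:52 PM − 7:57 AM = 9 hours 55 minutes.

9 hours 55 minutes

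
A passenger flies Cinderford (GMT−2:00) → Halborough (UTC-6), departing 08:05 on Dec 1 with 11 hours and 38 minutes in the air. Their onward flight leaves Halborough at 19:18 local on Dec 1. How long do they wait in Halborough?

3 hours 35 minutes

Convert departure to UTC: 08:05 + 2:00 = 10:05 UTC on Dec 1.
Add 11 hours and 38 minutes flight time → 21:43 UTC.
Halborough is UTC−6:00, so local arrival = 21:43 − 6:00 = 15:43 on Dec 1.
Layover = 19:18 − 15:43 = 3 hours 35 minutes.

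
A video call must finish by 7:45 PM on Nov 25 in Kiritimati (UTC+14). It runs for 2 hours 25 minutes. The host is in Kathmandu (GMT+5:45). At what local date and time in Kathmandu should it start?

9:05 AM on November 25

Target end time in UTC: 7:45 PM − 14:00 = 5:45 AM on Nov 25.
Subtract 2 hours 25 minutes → start 3:20 AM UTC on Nov 25.
Kathmandu is UTC+5:45: 3:20 AM + 5:45 = 9:05 AM on Nov 25.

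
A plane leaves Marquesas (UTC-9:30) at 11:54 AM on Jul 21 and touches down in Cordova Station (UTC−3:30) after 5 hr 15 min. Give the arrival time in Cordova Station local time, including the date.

Cordova Station is 6:00 ahead of Marquesas.
After 5 hours 15 minutes it is 5:09 PM in Marquesas.
Shift by the zone difference: 5:09 PM + 6:00 = 11:09 PM on Jul 21 in Cordova Station.

11:09 PM on July 21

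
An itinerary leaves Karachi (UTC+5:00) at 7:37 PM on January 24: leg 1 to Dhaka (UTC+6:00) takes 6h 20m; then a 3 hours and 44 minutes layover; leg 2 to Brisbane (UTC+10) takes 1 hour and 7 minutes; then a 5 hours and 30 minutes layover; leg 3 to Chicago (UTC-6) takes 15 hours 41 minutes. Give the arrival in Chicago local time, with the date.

4:59 PM on January 25

Convert departure to UTC: 7:37 PM − 5:00 = 2:37 PM UTC on Jan 24.
Add 6 hours 20 minutes leg 1 → 8:57 PM UTC.
Add 3 hours 44 minutes layover in Dhaka → 12:41 AM UTC (Jan 25).
Add 1 hour and 7 minutes leg 2 → 1:48 AM UTC.
Add 5 hours 30 minutes layover in Brisbane → 7:18 AM UTC.
Add 15 hours 41 minutes leg 3 → 10:59 PM UTC.
Chicago is UTC−6:00, so local arrival = 10:59 PM − 6:00 = 4:59 PM on Jan 25.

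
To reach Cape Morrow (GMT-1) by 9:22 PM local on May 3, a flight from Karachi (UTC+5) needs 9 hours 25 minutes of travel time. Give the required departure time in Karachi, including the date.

5:57 PM on May 3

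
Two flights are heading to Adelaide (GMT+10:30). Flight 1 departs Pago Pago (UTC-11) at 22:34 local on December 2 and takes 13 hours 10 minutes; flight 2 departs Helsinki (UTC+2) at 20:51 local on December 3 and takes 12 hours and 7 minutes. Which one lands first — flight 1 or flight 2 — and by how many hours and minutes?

Flight 1 in UTC: 22:34 + 11:00 = 09:34 on Dec 3.
+13 hours 10 minutes → arrive 22:44 UTC on Dec 3.
Flight 2 in UTC: 20:51 − 2:00 = 18:51 on Dec 3.
+12 hours 7 minutes → arrive 06:58 UTC on Dec 4.
Flight 1 lands earlier by 8 hours 14 minutes.

the first, by 8 hours 14 minutes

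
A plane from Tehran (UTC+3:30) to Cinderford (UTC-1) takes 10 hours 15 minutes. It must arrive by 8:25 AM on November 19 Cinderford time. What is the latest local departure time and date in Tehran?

2:40 AM on November 19

Target arrival in UTC: 8:25 AM + 1:00 = 9:25 AM on Nov 19.
Subtract 10 hours 15 minutes → departure 11:10 PM UTC on Nov 18.
Tehran is UTC+3:30: 11:10 PM + 3:30 = 2:40 AM on Nov 19.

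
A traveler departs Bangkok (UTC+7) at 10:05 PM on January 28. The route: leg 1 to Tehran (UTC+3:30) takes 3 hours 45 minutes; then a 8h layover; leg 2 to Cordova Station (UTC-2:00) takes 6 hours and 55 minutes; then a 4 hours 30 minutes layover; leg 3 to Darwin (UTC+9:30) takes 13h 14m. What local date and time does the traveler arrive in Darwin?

Convert departure to UTC: 10:05 PM − 7:00 = 3:05 PM UTC on Jan 28.
Add 3 hours and 45 minutes leg 1 → 6:50 PM UTC.
Add 8 hours layover in Tehran → 2:50 AM UTC (Jan 29).
Add 6 hours 55 minutes leg 2 → 9:45 AM UTC.
Add 4 hours 30 minutes layover in Cordova Station → 2:15 PM UTC.
Add 13 hours 14 minutes leg 3 → 3:29 AM UTC (Jan 30).
Darwin is UTC+9:30, so local arrival = 3:29 AM + 9:30 = 12:59 PM on Jan 30.

12:59 PM on January 30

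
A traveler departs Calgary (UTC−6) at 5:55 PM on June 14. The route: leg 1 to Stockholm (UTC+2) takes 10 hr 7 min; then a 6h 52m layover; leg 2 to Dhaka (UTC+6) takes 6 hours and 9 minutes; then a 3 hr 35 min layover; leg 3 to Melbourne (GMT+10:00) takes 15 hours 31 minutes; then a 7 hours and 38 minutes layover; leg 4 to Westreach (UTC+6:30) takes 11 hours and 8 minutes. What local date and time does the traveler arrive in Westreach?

Convert departure to UTC: 5:55 PM + 6:00 = 11:55 PM UTC on Jun 14.
Add 10 hours 7 minutes leg 1 → 10:02 AM UTC (Jun 15).
Add 6 hours and 52 minutes layover in Stockholm → 4:54 PM UTC.
Add 6 hours and 9 minutes leg 2 → 11:03 PM UTC.
Add 3 hours and 35 minutes layover in Dhaka → 2:38 AM UTC (Jun 16).
Add 15 hours 31 minutes leg 3 → 6:09 PM UTC.
Add 7 hours and 38 minutes layover in Melbourne → 1:47 AM UTC (Jun 17).
Add 11 hours and 8 minutes leg 4 → 12:55 PM UTC.
Westreach is UTC+6:30, so local arrival = 12:55 PM + 6:30 = 7:25 PM on Jun 17.

7:25 PM on Jun 17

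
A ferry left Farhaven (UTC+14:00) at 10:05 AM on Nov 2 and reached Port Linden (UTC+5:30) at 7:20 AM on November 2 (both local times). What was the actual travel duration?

5 hours 45 minutes

Departure in UTC: 10:05 AM − 14:00 = 8:05 PM on Nov 1.
Arrival in UTC: 7:20 AM − 5:30 = 1:50 AM on Nov 2.
Elapsed = 1:50 AM − 8:05 PM (+1 day) = 5 hours 45 minutes.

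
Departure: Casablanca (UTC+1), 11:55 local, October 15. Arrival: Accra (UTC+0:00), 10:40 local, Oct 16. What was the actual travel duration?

Departure in UTC: 11:55 − 1:00 = 10:55 on Oct 15.
Arrival is already UTC: 10:40 on Oct 16.
Elapsed = 10:40 − 10:55 (+1 day) = 23 hours 45 minutes.

23 hours 45 minutes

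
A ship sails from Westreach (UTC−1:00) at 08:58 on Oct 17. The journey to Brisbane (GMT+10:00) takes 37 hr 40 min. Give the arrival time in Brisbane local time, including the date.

09:38 on October 19

Convert departure to UTC: 08:58 + 1:00 = 09:58 UTC on Oct 17.
Add 37 hours 40 minutes travel time → 23:38 UTC (Oct 18).
Brisbane is UTC+10:00, so local arrival = 23:38 + 10:00 = 09:38 on Oct 19.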